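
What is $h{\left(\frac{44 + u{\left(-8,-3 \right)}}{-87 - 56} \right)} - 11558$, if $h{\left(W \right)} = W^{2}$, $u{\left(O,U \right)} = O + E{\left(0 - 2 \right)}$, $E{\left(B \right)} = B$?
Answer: $- \frac{236348386}{20449} \approx -11558.0$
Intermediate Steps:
$u{\left(O,U \right)} = -2 + O$ ($u{\left(O,U \right)} = O + \left(0 - 2\right) = O - 2 = -2 + O$)
$h{\left(\frac{44 + u{\left(-8,-3 \right)}}{-87 - 56} \right)} - 11558 = \left(\frac{44 - 10}{-87 - 56}\right)^{2} - 11558 = \left(\frac{44 - 10}{-143}\right)^{2} - 11558 = \left(34 \left(- \frac{1}{143}\right)\right)^{2} - 11558 = \left(- \frac{34}{143}\right)^{2} - 11558 = \frac{1156}{20449} - 11558 = - \frac{236348386}{20449}$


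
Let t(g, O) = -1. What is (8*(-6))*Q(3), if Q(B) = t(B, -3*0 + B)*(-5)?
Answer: -240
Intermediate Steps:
Q(B) = 5 (Q(B) = -1*(-5) = 5)
(8*(-6))*Q(3) = (8*(-6))*5 = -48*5 = -240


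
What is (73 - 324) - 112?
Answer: -363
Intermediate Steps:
(73 - 324) - 112 = -251 - 112 = -363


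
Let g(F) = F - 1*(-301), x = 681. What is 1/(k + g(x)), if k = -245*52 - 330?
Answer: -1/12088 ≈ -8.2727e-5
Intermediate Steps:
k = -13070 (k = -12740 - 330 = -13070)
g(F) = 301 + F (g(F) = F + 301 = 301 + F)
1/(k + g(x)) = 1/(-13070 + (301 + 681)) = 1/(-13070 + 982) = 1/(-12088) = -1/12088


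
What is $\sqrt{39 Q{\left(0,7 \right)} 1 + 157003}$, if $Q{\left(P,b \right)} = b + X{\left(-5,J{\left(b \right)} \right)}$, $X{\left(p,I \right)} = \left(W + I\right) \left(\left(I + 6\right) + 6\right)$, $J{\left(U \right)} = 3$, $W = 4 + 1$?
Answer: $2 \sqrt{40489} \approx 402.44$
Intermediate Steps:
$W = 5$
$X{\left(p,I \right)} = \left(5 + I\right) \left(12 + I\right)$ ($X{\left(p,I \right)} = \left(5 + I\right) \left(\left(I + 6\right) + 6\right) = \left(5 + I\right) \left(\left(6 + I\right) + 6\right) = \left(5 + I\right) \left(12 + I\right)$)
$Q{\left(P,b \right)} = 120 + b$ ($Q{\left(P,b \right)} = b + \left(60 + 3^{2} + 17 \cdot 3\right) = b + \left(60 + 9 + 51\right) = b + 120 = 120 + b$)
$\sqrt{39 Q{\left(0,7 \right)} 1 + 157003} = \sqrt{39 \left(120 + 7\right) 1 + 157003} = \sqrt{39 \cdot 127 \cdot 1 + 157003} = \sqrt{4953 \cdot 1 + 157003} = \sqrt{4953 + 157003} = \sqrt{161956} = 2 \sqrt{40489}$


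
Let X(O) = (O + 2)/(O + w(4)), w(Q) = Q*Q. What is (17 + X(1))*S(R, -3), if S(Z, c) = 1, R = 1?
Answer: 292/17 ≈ 17.176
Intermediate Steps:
w(Q) = Q²
X(O) = (2 + O)/(16 + O) (X(O) = (O + 2)/(O + 4²) = (2 + O)/(O + 16) = (2 + O)/(16 + O))
(17 + X(1))*S(R, -3) = (17 + (2 + 1)/(16 + 1))*1 = (17 + 3/17)*1 = (292/17)*1 = 292/17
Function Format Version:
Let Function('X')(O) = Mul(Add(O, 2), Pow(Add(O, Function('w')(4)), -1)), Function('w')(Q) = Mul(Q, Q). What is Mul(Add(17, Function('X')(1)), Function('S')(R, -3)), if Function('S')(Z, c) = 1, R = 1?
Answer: Rational(292, 17) ≈ 17.176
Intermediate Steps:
Function('w')(Q) = Pow(Q, 2)
Function('X')(O) = Mul(Pow(Add(16, O), -1), Add(2, O)) (Function('X')(O) = Mul(Add(O, 2), Pow(Add(O, Pow(4, 2)), -1)) = Mul(Add(2, O), Pow(Add(O, 16), -1)) = Mul(Add(2, O), Pow(Add(16, O), -1)) = Mul(Pow(Add(16, O), -1), Add(2, O)))
Mul(Add(17, Function('X')(1)), Function('S')(R, -3)) = Mul(Add(17, Mul(Pow(Add(16, 1), -1), Add(2, 1))), 1) = Mul(Add(17, Mul(Pow(17, -1), 3)), 1) = Mul(Add(17, Mul(Rational(1, 17), 3)), 1) = Mul(Add(17, Rational(3, 17)), 1) = Mul(Rational(292, 17), 1) = Rational(292, 17)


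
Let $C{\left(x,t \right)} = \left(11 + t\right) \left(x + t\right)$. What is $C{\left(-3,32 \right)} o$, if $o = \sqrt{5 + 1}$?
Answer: $1247 \sqrt{6} \approx 3054.5$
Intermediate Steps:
$o = \sqrt{6} \approx 2.4495$
$C{\left(x,t \right)} = \left(11 + t\right) \left(t + x\right)$
$C{\left(-3,32 \right)} o = \left(32^{2} + 11 \cdot 32 + 11 \left(-3\right) + 32 \left(-3\right)\right) \sqrt{6} = \left(1024 + 352 - 33 - 96\right) \sqrt{6} = 1247 \sqrt{6}$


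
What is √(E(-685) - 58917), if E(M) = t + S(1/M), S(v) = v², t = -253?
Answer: I*√27764043249/685 ≈ 243.25*I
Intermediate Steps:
E(M) = -253 + M⁻² (E(M) = -253 + (1/M)² = -253 + M⁻²)
√(E(-685) - 58917) = √((-253 + (-685)⁻²) - 58917) = √((-253 + 1/469225) - 58917) = √(-118713924/469225 - 58917) = √(-27764043249/469225) = I*√27764043249/685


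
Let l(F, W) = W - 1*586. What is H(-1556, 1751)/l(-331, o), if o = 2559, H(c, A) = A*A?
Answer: 3066001/1973 ≈ 1554.0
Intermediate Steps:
H(c, A) = A²
l(F, W) = -586 + W (l(F, W) = W - 586 = -586 + W)
H(-1556, 1751)/l(-331, o) = 1751²/(-586 + 2559) = 3066001/1973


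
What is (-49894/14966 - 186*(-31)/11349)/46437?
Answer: -79992175/1314547372593 ≈ -6.0852e-5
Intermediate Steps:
(-49894/14966 - 186*(-31)/11349)/46437 = (-49894*1/14966 + 5766*(1/11349))*(1/46437) = (-24947/7483 + 1922/3783)*(1/46437) = -79992175/28308189*1/46437 = -79992175/1314547372593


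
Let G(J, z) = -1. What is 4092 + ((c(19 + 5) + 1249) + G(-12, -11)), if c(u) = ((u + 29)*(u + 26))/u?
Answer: 65405/12 ≈ 5450.4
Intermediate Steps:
c(u) = (26 + u)*(29 + u)/u (c(u) = ((29 + u)*(26 + u))/u = ((26 + u)*(29 + u))/u = (26 + u)*(29 + u)/u)
4092 + ((c(19 + 5) + 1249) + G(-12, -11)) = 4092 + (((55 + (19 + 5) + 754/(19 + 5)) + 1249) - 1) = 4092 + (((55 + 24 + 754/24) + 1249) - 1) = 4092 + (((55 + 24 + 754*(1/24)) + 1249) - 1) = 4092 + (((55 + 24 + 377/12) + 1249) - 1) = 4092 + ((1325/12 + 1249) - 1) = 4092 + (16313/12 - 1) = 4092 + 16301/12 = 65405/12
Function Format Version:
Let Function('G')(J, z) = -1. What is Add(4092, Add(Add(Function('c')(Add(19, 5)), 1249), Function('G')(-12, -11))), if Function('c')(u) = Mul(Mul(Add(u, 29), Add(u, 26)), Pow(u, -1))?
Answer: Rational(65405, 12) ≈ 5450.4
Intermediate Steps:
Function('c')(u) = Mul(Pow(u, -1), Add(26, u), Add(29, u)) (Function('c')(u) = Mul(Mul(Add(29, u), Add(26, u)), Pow(u, -1)) = Mul(Mul(Add(26, u), Add(29, u)), Pow(u, -1)) = Mul(Pow(u, -1), Add(26, u), Add(29, u)))
Add(4092, Add(Add(Function('c')(Add(19, 5)), 1249), Function('G')(-12, -11))) = Add(4092, Add(Add(Add(55, Add(19, 5), Mul(754, Pow(Add(19, 5), -1))), 1249), -1)) = Add(4092, Add(Add(Add(55, 24, Mul(754, Pow(24, -1))), 1249), -1)) = Add(4092, Add(Add(Add(55, 24, Mul(754, Rational(1, 24))), 1249), -1)) = Add(4092, Add(Add(Add(55, 24, Rational(377, 12)), 1249), -1)) = Add(4092, Add(Add(Rational(1325, 12), 1249), -1)) = Add(4092, Add(Rational(16313, 12), -1)) = Add(4092, Rational(16301, 12)) = Rational(65405, 12)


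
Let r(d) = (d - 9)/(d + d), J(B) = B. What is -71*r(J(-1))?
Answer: -355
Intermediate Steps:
r(d) = (-9 + d)/(2*d) (r(d) = (-9 + d)/((2*d)) = (-9 + d)*(1/(2*d)) = (-9 + d)/(2*d))
-71*r(J(-1)) = -71*(-9 - 1)/(2*(-1)) = -71*(-1)*(-10)/2 = -71*5 = -355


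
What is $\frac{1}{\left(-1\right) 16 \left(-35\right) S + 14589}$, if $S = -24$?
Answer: $\frac{1}{1149} \approx 0.00087032$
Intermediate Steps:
$\frac{1}{\left(-1\right) 16 \left(-35\right) S + 14589} = \frac{1}{\left(-1\right) 16 \left(-35\right) \left(-24\right) + 14589} = \frac{1}{\left(-16\right) \left(-35\right) \left(-24\right) + 14589} = \frac{1}{560 \left(-24\right) + 14589} = \frac{1}{-13440 + 14589} = \frac{1}{1149}$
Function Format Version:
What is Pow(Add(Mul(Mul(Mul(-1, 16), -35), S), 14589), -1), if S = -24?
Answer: Rational(1, 1149) ≈ 0.00087032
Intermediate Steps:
Pow(Add(Mul(Mul(Mul(-1, 16), -35), S), 14589), -1) = Pow(Add(Mul(Mul(Mul(-1, 16), -35), -24), 14589), -1) = Pow(Add(Mul(Mul(-16, -35), -24), 14589), -1) = Pow(Add(Mul(560, -24), 14589), -1) = Pow(Add(-13440, 14589), -1) = Pow(1149, -1) = Rational(1, 1149)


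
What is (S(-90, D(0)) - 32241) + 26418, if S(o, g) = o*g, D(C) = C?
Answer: -5823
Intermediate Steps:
S(o, g) = g*o
(S(-90, D(0)) - 32241) + 26418 = (0*(-90) - 32241) + 26418 = (0 - 32241) + 26418 = -32241 + 26418 = -5823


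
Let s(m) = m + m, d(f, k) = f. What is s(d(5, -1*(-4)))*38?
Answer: 380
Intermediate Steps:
s(m) = 2*m
s(d(5, -1*(-4)))*38 = (2*5)*38 = 10*38 = 380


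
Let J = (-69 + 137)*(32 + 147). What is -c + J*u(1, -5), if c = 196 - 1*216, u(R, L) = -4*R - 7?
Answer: -133872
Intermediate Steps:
u(R, L) = -7 - 4*R
c = -20 (c = 196 - 216 = -20)
J = 12172 (J = 68*179 = 12172)
-c + J*u(1, -5) = -1*(-20) + 12172*(-7 - 4*1) = 20 + 12172*(-7 - 4) = 20 + 12172*(-11) = 20 - 133892 = -133872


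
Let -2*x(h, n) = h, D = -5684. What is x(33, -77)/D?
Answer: 33/11368 ≈ 0.0029029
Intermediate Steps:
x(h, n) = -h/2
x(33, -77)/D = -1/2*33/(-5684) = -33/2*(-1/5684) = 33/11368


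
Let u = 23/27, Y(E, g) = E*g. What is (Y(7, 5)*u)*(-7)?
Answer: -5635/27 ≈ -208.70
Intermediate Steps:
u = 23/27 (u = 23*(1/27) = 23/27 ≈ 0.85185)
(Y(7, 5)*u)*(-7) = ((7*5)*(23/27))*(-7) = (35*(23/27))*(-7) = (805/27)*(-7) = -5635/27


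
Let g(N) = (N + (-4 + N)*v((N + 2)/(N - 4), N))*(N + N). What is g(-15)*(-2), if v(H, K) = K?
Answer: 16200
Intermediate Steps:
g(N) = 2*N*(N + N*(-4 + N)) (g(N) = (N + (-4 + N)*N)*(N + N) = (N + N*(-4 + N))*(2*N) = 2*N*(N + N*(-4 + N)))
g(-15)*(-2) = (2*(-15)²*(-3 - 15))*(-2) = (2*225*(-18))*(-2) = -8100*(-2) = 16200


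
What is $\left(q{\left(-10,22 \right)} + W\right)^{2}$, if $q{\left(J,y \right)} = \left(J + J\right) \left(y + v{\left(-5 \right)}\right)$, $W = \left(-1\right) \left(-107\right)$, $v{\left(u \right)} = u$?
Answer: $54289$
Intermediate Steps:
$W = 107$
$q{\left(J,y \right)} = 2 J \left(-5 + y\right)$ ($q{\left(J,y \right)} = \left(J + J\right) \left(y - 5\right) = 2 J \left(-5 + y\right)$)
$\left(q{\left(-10,22 \right)} + W\right)^{2} = \left(2 \left(-10\right) \left(-5 + 22\right) + 107\right)^{2} = \left(2 \left(-10\right) 17 + 107\right)^{2} = \left(-340 + 107\right)^{2} = \left(-233\right)^{2} = 54289$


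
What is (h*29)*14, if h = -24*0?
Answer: 0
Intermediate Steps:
h = 0
(h*29)*14 = (0*29)*14 = 0*14 = 0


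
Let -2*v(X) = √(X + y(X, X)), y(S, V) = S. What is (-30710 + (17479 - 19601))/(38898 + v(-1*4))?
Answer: -638549568/756527203 - 16416*I*√2/756527203 ≈ -0.84405 - 3.0687e-5*I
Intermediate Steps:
v(X) = -√2*√X/2 (v(X) = -√(X + X)/2 = -√2*√X/2)
(-30710 + (17479 - 19601))/(38898 + v(-1*4)) = (-30710 + (17479 - 19601))/(38898 - √2*√(-1*4)/2) = (-30710 - 2122)/(38898 - √2*√(-4)/2) = -32832/(38898 - √2*2*I/2) = -32832/(38898 - I*√2)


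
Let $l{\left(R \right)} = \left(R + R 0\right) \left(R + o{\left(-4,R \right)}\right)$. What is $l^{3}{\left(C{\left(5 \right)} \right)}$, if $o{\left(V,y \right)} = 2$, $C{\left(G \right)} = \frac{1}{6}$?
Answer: $\frac{2197}{46656} \approx 0.047089$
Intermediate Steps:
$C{\left(G \right)} = \frac{1}{6}$
$l{\left(R \right)} = R \left(2 + R\right)$ ($l{\left(R \right)} = \left(R + R 0\right) \left(R + 2\right) = \left(R + 0\right) \left(2 + R\right) = R \left(2 + R\right)$)
$l^{3}{\left(C{\left(5 \right)} \right)} = \left(\frac{2 + \frac{1}{6}}{6}\right)^{3} = \left(\frac{1}{6} \cdot \frac{13}{6}\right)^{3} = \left(\frac{13}{36}\right)^{3} = \frac{2197}{46656}$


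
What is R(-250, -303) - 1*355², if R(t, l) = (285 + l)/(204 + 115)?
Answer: -40201993/319 ≈ -1.2603e+5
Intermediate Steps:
R(t, l) = 285/319 + l/319 (R(t, l) = (285 + l)/319 = (285 + l)*(1/319) = 285/319 + l/319)
R(-250, -303) - 1*355² = (285/319 + (1/319)*(-303)) - 1*355² = (285/319 - 303/319) - 1*126025 = -18/319 - 126025 = -40201993/319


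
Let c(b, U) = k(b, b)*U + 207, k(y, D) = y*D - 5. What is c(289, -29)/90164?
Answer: -2421757/90164 ≈ -26.859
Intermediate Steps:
k(y, D) = -5 + D*y (k(y, D) = D*y - 5 = -5 + D*y)
c(b, U) = 207 + U*(-5 + b²) (c(b, U) = (-5 + b*b)*U + 207 = (-5 + b²)*U + 207 = U*(-5 + b²) + 207 = 207 + U*(-5 + b²))
c(289, -29)/90164 = (207 - 29*(-5 + 289²))/90164 = (207 - 29*(-5 + 83521))*(1/90164) = (207 - 29*83516)*(1/90164) = (207 - 2421964)*(1/90164) = -2421757*1/90164 = -2421757/90164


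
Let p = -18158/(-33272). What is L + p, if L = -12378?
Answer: -205911329/16636 ≈ -12377.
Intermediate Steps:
p = 9079/16636 (p = -18158*(-1/33272) = 9079/16636 ≈ 0.54574)
L + p = -12378 + 9079/16636 = -205911329/16636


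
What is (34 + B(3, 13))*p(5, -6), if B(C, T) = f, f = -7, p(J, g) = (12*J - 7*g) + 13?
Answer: 3105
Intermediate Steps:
p(J, g) = 13 - 7*g + 12*J (p(J, g) = (-7*g + 12*J) + 13 = 13 - 7*g + 12*J)
B(C, T) = -7
(34 + B(3, 13))*p(5, -6) = (34 - 7)*(13 - 7*(-6) + 12*5) = 27*(13 + 42 + 60) = 27*115 = 3105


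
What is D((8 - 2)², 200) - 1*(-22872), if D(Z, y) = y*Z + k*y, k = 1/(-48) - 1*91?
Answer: 71207/6 ≈ 11868.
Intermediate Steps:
k = -4369/48 (k = -1/48 - 91 = -4369/48 ≈ -91.021)
D(Z, y) = -4369*y/48 + Z*y (D(Z, y) = y*Z - 4369*y/48 = Z*y - 4369*y/48 = -4369*y/48 + Z*y)
D((8 - 2)², 200) - 1*(-22872) = (1/48)*200*(-4369 + 48*(8 - 2)²) - 1*(-22872) = (1/48)*200*(-4369 + 48*6²) + 22872 = (1/48)*200*(-4369 + 48*36) + 22872 = (1/48)*200*(-4369 + 1728) + 22872 = (1/48)*200*(-2641) + 22872 = -66025/6 + 22872 = 71207/6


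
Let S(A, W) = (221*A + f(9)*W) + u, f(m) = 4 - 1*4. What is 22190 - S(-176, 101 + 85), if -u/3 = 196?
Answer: 61674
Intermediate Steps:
u = -588 (u = -3*196 = -588)
f(m) = 0 (f(m) = 4 - 4 = 0)
S(A, W) = -588 + 221*A (S(A, W) = (221*A + 0*W) - 588 = (221*A + 0) - 588 = 221*A - 588 = -588 + 221*A)
22190 - S(-176, 101 + 85) = 22190 - (-588 + 221*(-176)) = 22190 - (-588 - 38896) = 22190 - 1*(-39484) = 22190 + 39484 = 61674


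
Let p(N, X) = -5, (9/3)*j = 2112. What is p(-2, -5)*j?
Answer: -3520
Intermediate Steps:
j = 704 (j = (⅓)*2112 = 704)
p(-2, -5)*j = -5*704 = -3520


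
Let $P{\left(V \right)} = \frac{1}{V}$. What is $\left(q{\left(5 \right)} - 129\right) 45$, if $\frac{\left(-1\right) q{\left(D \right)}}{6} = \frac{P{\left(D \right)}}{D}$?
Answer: $- \frac{29079}{5} \approx -5815.8$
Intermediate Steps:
$q{\left(D \right)} = - \frac{6}{D^{2}}$ ($q{\left(D \right)} = - 6 \frac{1}{D D} = - \frac{6}{D^{2}}$)
$\left(q{\left(5 \right)} - 129\right) 45 = \left(- \frac{6}{25} - 129\right) 45 = \left(- \frac{3231}{25}\right) 45 = - \frac{29079}{5}$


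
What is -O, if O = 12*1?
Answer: -12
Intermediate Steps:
O = 12
-O = -1*12 = -12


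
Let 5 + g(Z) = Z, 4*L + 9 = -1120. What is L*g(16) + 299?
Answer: -11223/4 ≈ -2805.8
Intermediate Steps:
L = -1129/4 (L = -9/4 + (¼)*(-1120) = -9/4 - 280 = -1129/4 ≈ -282.25)
g(Z) = -5 + Z
L*g(16) + 299 = -1129*(-5 + 16)/4 + 299 = -1129/4*11 + 299 = -12419/4 + 299 = -11223/4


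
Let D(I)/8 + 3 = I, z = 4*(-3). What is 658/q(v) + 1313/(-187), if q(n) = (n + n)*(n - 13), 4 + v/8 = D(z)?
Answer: -1308946957/186431520 ≈ -7.0211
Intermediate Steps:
z = -12
D(I) = -24 + 8*I
v = -992 (v = -32 + 8*(-24 + 8*(-12)) = -32 + 8*(-24 - 96) = -32 + 8*(-120) = -32 - 960 = -992)
q(n) = 2*n*(-13 + n) (q(n) = (2*n)*(-13 + n) = 2*n*(-13 + n))
658/q(v) + 1313/(-187) = 658/((2*(-992)*(-13 - 992))) + 1313/(-187) = 658/((2*(-992)*(-1005))) + 1313*(-1/187) = 658/1993920 - 1313/187 = 658*(1/1993920) - 1313/187 = 329/996960 - 1313/187 = -1308946957/186431520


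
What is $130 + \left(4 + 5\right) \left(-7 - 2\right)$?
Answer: $49$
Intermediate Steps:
$130 + \left(4 + 5\right) \left(-7 - 2\right) = 130 + 9 \left(-9\right) = 130 - 81 = 49$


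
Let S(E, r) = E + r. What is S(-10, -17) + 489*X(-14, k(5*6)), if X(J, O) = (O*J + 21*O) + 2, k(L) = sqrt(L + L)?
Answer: 951 + 6846*sqrt(15) ≈ 27465.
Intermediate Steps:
k(L) = sqrt(2)*sqrt(L) (k(L) = sqrt(2*L) = sqrt(2)*sqrt(L))
X(J, O) = 2 + 21*O + J*O (X(J, O) = (J*O + 21*O) + 2 = (21*O + J*O) + 2 = 2 + 21*O + J*O)
S(-10, -17) + 489*X(-14, k(5*6)) = (-10 - 17) + 489*(2 + 21*(sqrt(2)*sqrt(5*6)) - 14*sqrt(2)*sqrt(5*6)) = -27 + 489*(2 + 21*(sqrt(2)*sqrt(30)) - 14*sqrt(2)*sqrt(30)) = -27 + 489*(2 + 21*(2*sqrt(15)) - 28*sqrt(15)) = -27 + 489*(2 + 42*sqrt(15) - 28*sqrt(15)) = -27 + 489*(2 + 14*sqrt(15)) = -27 + (978 + 6846*sqrt(15)) = 951 + 6846*sqrt(15)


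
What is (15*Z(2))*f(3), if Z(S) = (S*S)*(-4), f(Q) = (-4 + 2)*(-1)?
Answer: -480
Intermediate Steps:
f(Q) = 2 (f(Q) = -2*(-1) = 2)
Z(S) = -4*S² (Z(S) = S²*(-4) = -4*S²)
(15*Z(2))*f(3) = (15*(-4*2²))*2 = (15*(-4*4))*2 = (15*(-16))*2 = -240*2 = -480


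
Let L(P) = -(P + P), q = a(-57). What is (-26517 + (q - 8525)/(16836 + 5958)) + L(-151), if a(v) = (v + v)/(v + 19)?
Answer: -298776616/11397 ≈ -26215.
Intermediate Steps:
a(v) = 2*v/(19 + v) (a(v) = (2*v)/(19 + v) = 2*v/(19 + v))
q = 3 (q = 2*(-57)/(19 - 57) = 2*(-57)/(-38) = 2*(-57)*(-1/38) = 3)
L(P) = -2*P
(-26517 + (q - 8525)/(16836 + 5958)) + L(-151) = (-26517 + (3 - 8525)/(16836 + 5958)) - 2*(-151) = (-26517 - 8522/22794) + 302 = (-26517 - 8522*1/22794) + 302 = (-26517 - 4261/11397) + 302 = -302218510/11397 + 302 = -298776616/11397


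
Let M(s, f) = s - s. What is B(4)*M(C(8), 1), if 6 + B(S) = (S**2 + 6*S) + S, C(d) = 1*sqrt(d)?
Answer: 0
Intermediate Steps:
C(d) = sqrt(d)
M(s, f) = 0
B(S) = -6 + S**2 + 7*S (B(S) = -6 + ((S**2 + 6*S) + S) = -6 + (S**2 + 7*S) = -6 + S**2 + 7*S)
B(4)*M(C(8), 1) = (-6 + 4**2 + 7*4)*0 = (-6 + 16 + 28)*0 = 38*0 = 0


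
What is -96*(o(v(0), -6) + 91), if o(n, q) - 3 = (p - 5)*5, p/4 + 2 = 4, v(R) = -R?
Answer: -10464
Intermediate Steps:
p = 8 (p = -8 + 4*4 = -8 + 16 = 8)
o(n, q) = 18 (o(n, q) = 3 + (8 - 5)*5 = 3 + 3*5 = 3 + 15 = 18)
-96*(o(v(0), -6) + 91) = -96*(18 + 91) = -96*109 = -10464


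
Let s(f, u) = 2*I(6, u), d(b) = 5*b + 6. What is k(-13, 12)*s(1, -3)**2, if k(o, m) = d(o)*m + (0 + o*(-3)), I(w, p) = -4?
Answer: -42816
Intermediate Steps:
d(b) = 6 + 5*b
k(o, m) = -3*o + m*(6 + 5*o) (k(o, m) = (6 + 5*o)*m + (0 + o*(-3)) = m*(6 + 5*o) + (0 - 3*o) = m*(6 + 5*o) - 3*o = -3*o + m*(6 + 5*o))
s(f, u) = -8 (s(f, u) = 2*(-4) = -8)
k(-13, 12)*s(1, -3)**2 = (-3*(-13) + 12*(6 + 5*(-13)))*(-8)**2 = (39 + 12*(6 - 65))*64 = (39 + 12*(-59))*64 = (39 - 708)*64 = -669*64 = -42816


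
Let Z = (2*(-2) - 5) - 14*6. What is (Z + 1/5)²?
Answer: 215296/25 ≈ 8611.8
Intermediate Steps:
Z = -93 (Z = (-4 - 5) - 1*84 = -9 - 84 = -93)
(Z + 1/5)² = (-93 + 1/5)² = (-93 + ⅕)² = (-464/5)² = 215296/25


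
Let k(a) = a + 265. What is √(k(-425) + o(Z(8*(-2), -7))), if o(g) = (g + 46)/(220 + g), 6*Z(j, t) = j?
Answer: I*√16982970/326 ≈ 12.641*I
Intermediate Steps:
Z(j, t) = j/6
o(g) = (46 + g)/(220 + g)
k(a) = 265 + a
√(k(-425) + o(Z(8*(-2), -7))) = √((265 - 425) + (46 + (8*(-2))/6)/(220 + (8*(-2))/6)) = √(-160 + (46 + (⅙)*(-16))/(220 + (⅙)*(-16))) = √(-160 + (46 - 8/3)/(220 - 8/3)) = √(-160 + (130/3)/(652/3)) = √(-160 + (3/652)*(130/3)) = √(-160 + 65/326) = √(-52095/326) = I*√16982970/326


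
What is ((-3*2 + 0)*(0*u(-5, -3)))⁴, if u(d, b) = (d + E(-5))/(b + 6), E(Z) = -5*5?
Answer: 0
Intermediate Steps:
E(Z) = -25
u(d, b) = (-25 + d)/(6 + b) (u(d, b) = (d - 25)/(b + 6) = (-25 + d)/(6 + b))
((-3*2 + 0)*(0*u(-5, -3)))⁴ = ((-3*2 + 0)*(0*((-25 - 5)/(6 - 3))))⁴ = ((-6 + 0)*(0*(-30/3)))⁴ = (-0*(⅓)*(-30))⁴ = (-0*(-10))⁴ = (-6*0)⁴ = 0⁴ = 0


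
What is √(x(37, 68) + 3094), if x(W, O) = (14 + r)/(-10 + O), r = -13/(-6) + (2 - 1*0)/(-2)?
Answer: √93681861/174 ≈ 55.626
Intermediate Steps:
r = 7/6 (r = -13*(-⅙) + (2 + 0)*(-½) = 13/6 + 2*(-½) = 13/6 - 1 = 7/6 ≈ 1.1667)
x(W, O) = 91/(6*(-10 + O)) (x(W, O) = (14 + 7/6)/(-10 + O) = 91/(6*(-10 + O)))
√(x(37, 68) + 3094) = √(91/(6*(-10 + 68)) + 3094) = √((91/6)/58 + 3094) = √((91/6)*(1/58) + 3094) = √(91/348 + 3094) = √(1076803/348) = √93681861/174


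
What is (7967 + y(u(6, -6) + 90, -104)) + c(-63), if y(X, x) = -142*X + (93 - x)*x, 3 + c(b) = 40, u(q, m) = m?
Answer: -24412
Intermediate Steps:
c(b) = 37 (c(b) = -3 + 40 = 37)
y(X, x) = -142*X + x*(93 - x)
(7967 + y(u(6, -6) + 90, -104)) + c(-63) = (7967 + (-1*(-104)² - 142*(-6 + 90) + 93*(-104))) + 37 = (7967 + (-1*10816 - 142*84 - 9672)) + 37 = (7967 + (-10816 - 11928 - 9672)) + 37 = (7967 - 32416) + 37 = -24449 + 37 = -24412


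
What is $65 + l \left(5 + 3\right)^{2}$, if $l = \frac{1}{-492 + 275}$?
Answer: $\frac{14041}{217} \approx 64.705$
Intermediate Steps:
$l = - \frac{1}{217}$ ($l = \frac{1}{-217} = - \frac{1}{217} \approx -0.0046083$)
$65 + l \left(5 + 3\right)^{2} = 65 - \frac{\left(5 + 3\right)^{2}}{217} = 65 - \frac{8^{2}}{217} = 65 - \frac{64}{217} = \frac{14041}{217}$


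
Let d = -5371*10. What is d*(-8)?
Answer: 429680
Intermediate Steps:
d = -53710
d*(-8) = -53710*(-8) = 429680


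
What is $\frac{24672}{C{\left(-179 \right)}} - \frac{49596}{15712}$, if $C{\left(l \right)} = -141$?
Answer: $- \frac{32886625}{184616} \approx -178.14$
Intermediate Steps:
$\frac{24672}{C{\left(-179 \right)}} - \frac{49596}{15712} = \frac{24672}{-141} - \frac{49596}{15712} = 24672 \left(- \frac{1}{141}\right) - \frac{12399}{3928} = - \frac{8224}{47} - \frac{12399}{3928} = - \frac{32886625}{184616}$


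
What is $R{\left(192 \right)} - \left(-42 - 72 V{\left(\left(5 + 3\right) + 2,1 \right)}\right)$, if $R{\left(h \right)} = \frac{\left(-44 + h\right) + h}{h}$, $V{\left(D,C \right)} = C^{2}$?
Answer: $\frac{5557}{48} \approx 115.77$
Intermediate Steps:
$R{\left(h \right)} = \frac{-44 + 2 h}{h}$
$R{\left(192 \right)} - \left(-42 - 72 V{\left(\left(5 + 3\right) + 2,1 \right)}\right) = \left(2 - \frac{44}{192}\right) - \left(-42 - 72 \cdot 1^{2}\right) = \left(2 - \frac{11}{48}\right) - \left(-42 - 72\right) = \frac{85}{48} - -114 = \frac{85}{48} + 114 = \frac{5557}{48}$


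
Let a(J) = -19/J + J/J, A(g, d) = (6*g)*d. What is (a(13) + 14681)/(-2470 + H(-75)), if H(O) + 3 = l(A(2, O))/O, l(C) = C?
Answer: -190847/31993 ≈ -5.9653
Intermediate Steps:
A(g, d) = 6*d*g
a(J) = 1 - 19/J (a(J) = -19/J + 1 = 1 - 19/J)
H(O) = 9 (H(O) = -3 + (6*O*2)/O = -3 + (12*O)/O = -3 + 12 = 9)
(a(13) + 14681)/(-2470 + H(-75)) = ((-19 + 13)/13 + 14681)/(-2470 + 9) = ((1/13)*(-6) + 14681)/(-2461) = (-6/13 + 14681)*(-1/2461) = (190847/13)*(-1/2461) = -190847/31993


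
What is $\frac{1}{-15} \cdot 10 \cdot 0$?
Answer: $0$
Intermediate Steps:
$\frac{1}{-15} \cdot 10 \cdot 0 = \left(- \frac{1}{15}\right) 10 \cdot 0 = \left(- \frac{2}{3}\right) 0 = 0$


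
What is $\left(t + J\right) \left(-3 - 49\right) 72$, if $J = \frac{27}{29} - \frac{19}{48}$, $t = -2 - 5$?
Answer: $\frac{701922}{29} \approx 24204.0$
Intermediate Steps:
$t = -7$ ($t = -2 - 5 = -7$)
$J = \frac{745}{1392}$ ($J = 27 \cdot \frac{1}{29} - \frac{19}{48} = \frac{27}{29} - \frac{19}{48} = \frac{745}{1392} \approx 0.5352$)
$\left(t + J\right) \left(-3 - 49\right) 72 = \left(-7 + \frac{745}{1392}\right) \left(-3 - 49\right) 72 = - \frac{8999 \left(-3 - 49\right)}{1392} \cdot 72 = \left(- \frac{8999}{1392}\right) \left(-52\right) 72 = \frac{116987}{348} \cdot 72 = \frac{701922}{29}$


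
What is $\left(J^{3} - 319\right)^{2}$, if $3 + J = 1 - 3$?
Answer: $197136$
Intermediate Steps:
$J = -5$ ($J = -3 + \left(1 - 3\right) = -3 - 2 = -5$)
$\left(J^{3} - 319\right)^{2} = \left(\left(-5\right)^{3} - 319\right)^{2} = \left(-125 - 319\right)^{2} = \left(-444\right)^{2} = 197136$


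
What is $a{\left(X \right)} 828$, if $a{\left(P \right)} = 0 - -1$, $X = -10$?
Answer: $828$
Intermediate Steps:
$a{\left(P \right)} = 1$ ($a{\left(P \right)} = 0 + 1 = 1$)
$a{\left(X \right)} 828 = 1 \cdot 828 = 828$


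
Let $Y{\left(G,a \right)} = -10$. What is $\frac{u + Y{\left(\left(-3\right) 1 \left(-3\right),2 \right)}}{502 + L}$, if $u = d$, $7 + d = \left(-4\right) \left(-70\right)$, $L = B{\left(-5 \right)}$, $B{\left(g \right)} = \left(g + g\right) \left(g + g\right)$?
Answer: $\frac{263}{602} \approx 0.43688$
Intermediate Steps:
$B{\left(g \right)} = 4 g^{2}$ ($B{\left(g \right)} = 2 g 2 g = 4 g^{2}$)
$L = 100$ ($L = 4 \left(-5\right)^{2} = 4 \cdot 25 = 100$)
$d = 273$ ($d = -7 - -280 = -7 + 280 = 273$)
$u = 273$
$\frac{u + Y{\left(\left(-3\right) 1 \left(-3\right),2 \right)}}{502 + L} = \frac{273 - 10}{502 + 100} = \frac{263}{602}$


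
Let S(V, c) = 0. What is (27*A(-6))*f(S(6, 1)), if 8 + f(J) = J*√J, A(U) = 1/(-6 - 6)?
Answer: 18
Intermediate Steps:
A(U) = -1/12 (A(U) = 1/(-12) = -1/12)
f(J) = -8 + J^(3/2) (f(J) = -8 + J*√J = -8 + J^(3/2))
(27*A(-6))*f(S(6, 1)) = (27*(-1/12))*(-8 + 0^(3/2)) = -9*(-8 + 0)/4 = -9/4*(-8) = 18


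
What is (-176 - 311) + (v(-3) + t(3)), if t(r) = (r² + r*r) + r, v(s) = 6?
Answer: -460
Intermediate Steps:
t(r) = r + 2*r² (t(r) = (r² + r²) + r = 2*r² + r = r + 2*r²)
(-176 - 311) + (v(-3) + t(3)) = (-176 - 311) + (6 + 3*(1 + 2*3)) = -487 + (6 + 3*(1 + 6)) = -487 + (6 + 3*7) = -487 + (6 + 21) = -487 + 27 = -460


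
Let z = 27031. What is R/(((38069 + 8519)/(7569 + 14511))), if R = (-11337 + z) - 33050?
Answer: -95805120/11647 ≈ -8225.7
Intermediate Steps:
R = -17356 (R = (-11337 + 27031) - 33050 = 15694 - 33050 = -17356)
R/(((38069 + 8519)/(7569 + 14511))) = -17356*(7569 + 14511)/(38069 + 8519) = -17356/(46588/22080) = -17356/(46588*(1/22080)) = -17356/11647/5520 = -17356*5520/11647 = -95805120/11647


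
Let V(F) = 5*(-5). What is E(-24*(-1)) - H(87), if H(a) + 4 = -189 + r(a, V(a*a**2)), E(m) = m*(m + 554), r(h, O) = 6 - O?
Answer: 14034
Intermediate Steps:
V(F) = -25
E(m) = m*(554 + m)
H(a) = -162 (H(a) = -4 + (-189 + (6 - 1*(-25))) = -4 + (-189 + (6 + 25)) = -4 + (-189 + 31) = -4 - 158 = -162)
E(-24*(-1)) - H(87) = (-24*(-1))*(554 - 24*(-1)) - 1*(-162) = 24*(554 + 24) + 162 = 24*578 + 162 = 13872 + 162 = 14034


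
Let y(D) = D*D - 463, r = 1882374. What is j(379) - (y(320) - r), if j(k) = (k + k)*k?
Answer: 2067719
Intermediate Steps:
y(D) = -463 + D**2 (y(D) = D**2 - 463 = -463 + D**2)
j(k) = 2*k**2 (j(k) = (2*k)*k = 2*k**2)
j(379) - (y(320) - r) = 2*379**2 - ((-463 + 320**2) - 1*1882374) = 2*143641 - ((-463 + 102400) - 1882374) = 287282 - (101937 - 1882374) = 287282 - 1*(-1780437) = 287282 + 1780437 = 2067719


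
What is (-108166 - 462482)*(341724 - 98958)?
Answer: -138533932368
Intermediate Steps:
(-108166 - 462482)*(341724 - 98958) = -570648*242766 = -138533932368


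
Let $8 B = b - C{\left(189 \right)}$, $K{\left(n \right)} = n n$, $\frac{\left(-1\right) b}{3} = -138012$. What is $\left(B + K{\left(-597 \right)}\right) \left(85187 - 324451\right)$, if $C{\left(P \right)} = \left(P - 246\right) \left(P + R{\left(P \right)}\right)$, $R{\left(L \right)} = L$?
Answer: $-98303229432$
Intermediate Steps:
$b = 414036$ ($b = \left(-3\right) \left(-138012\right) = 414036$)
$K{\left(n \right)} = n^{2}$
$C{\left(P \right)} = 2 P \left(-246 + P\right)$ ($C{\left(P \right)} = \left(P - 246\right) \left(P + P\right) = \left(-246 + P\right) 2 P = 2 P \left(-246 + P\right)$)
$B = \frac{217791}{4}$ ($B = \frac{414036 - 2 \cdot 189 \left(-246 + 189\right)}{8} = \frac{414036 - 2 \cdot 189 \left(-57\right)}{8} = \frac{414036 - -21546}{8} = \frac{414036 + 21546}{8} = \frac{1}{8} \cdot 435582 = \frac{217791}{4} \approx 54448.0$)
$\left(B + K{\left(-597 \right)}\right) \left(85187 - 324451\right) = \left(\frac{217791}{4} + \left(-597\right)^{2}\right) \left(85187 - 324451\right) = \left(\frac{217791}{4} + 356409\right) \left(-239264\right) = \frac{1643427}{4} \left(-239264\right) = -98303229432$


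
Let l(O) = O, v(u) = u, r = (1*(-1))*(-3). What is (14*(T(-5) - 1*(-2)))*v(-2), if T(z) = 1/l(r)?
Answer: -196/3 ≈ -65.333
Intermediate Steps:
r = 3 (r = -1*(-3) = 3)
T(z) = ⅓ (T(z) = 1/3 = ⅓)
(14*(T(-5) - 1*(-2)))*v(-2) = (14*(⅓ - 1*(-2)))*(-2) = (14*(⅓ + 2))*(-2) = (14*(7/3))*(-2) = (98/3)*(-2) = -196/3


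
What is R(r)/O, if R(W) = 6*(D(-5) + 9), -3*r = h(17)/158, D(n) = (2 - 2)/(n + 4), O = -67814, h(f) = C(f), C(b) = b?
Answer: -27/33907 ≈ -0.00079630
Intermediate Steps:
h(f) = f
D(n) = 0 (D(n) = 0/(4 + n) = 0)
r = -17/474 (r = -17/(3*158) = -⅓*17/158 = -17/474 ≈ -0.035865)
R(W) = 54 (R(W) = 6*(0 + 9) = 6*9 = 54)
R(r)/O = 54/(-67814) = 54*(-1/67814) = -27/33907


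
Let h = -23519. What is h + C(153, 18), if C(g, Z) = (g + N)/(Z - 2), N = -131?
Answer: -188141/8 ≈ -23518.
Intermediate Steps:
C(g, Z) = (-131 + g)/(-2 + Z) (C(g, Z) = (g - 131)/(Z - 2) = (-131 + g)/(-2 + Z))
h + C(153, 18) = -23519 + (-131 + 153)/(-2 + 18) = -23519 + 22/16 = -23519 + (1/16)*22 = -23519 + 11/8 = -188141/8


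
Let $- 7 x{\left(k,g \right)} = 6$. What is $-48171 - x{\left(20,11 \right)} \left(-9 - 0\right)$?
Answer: $- \frac{337251}{7} \approx -48179.0$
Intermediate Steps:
$x{\left(k,g \right)} = - \frac{6}{7}$ ($x{\left(k,g \right)} = \left(- \frac{1}{7}\right) 6 = - \frac{6}{7}$)
$-48171 - x{\left(20,11 \right)} \left(-9 - 0\right) = -48171 - - \frac{6 \left(-9 - 0\right)}{7} = -48171 - - \frac{6 \left(-9 + 0\right)}{7} = -48171 - \left(- \frac{6}{7}\right) \left(-9\right) = -48171 - \frac{54}{7} = - \frac{337251}{7}$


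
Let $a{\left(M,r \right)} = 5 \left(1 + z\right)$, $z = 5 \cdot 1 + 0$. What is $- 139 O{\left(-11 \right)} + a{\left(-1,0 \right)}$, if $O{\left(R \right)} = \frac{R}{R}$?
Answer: $-109$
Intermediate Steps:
$z = 5$ ($z = 5 + 0 = 5$)
$a{\left(M,r \right)} = 30$ ($a{\left(M,r \right)} = 5 \left(1 + 5\right) = 5 \cdot 6 = 30$)
$O{\left(R \right)} = 1$
$- 139 O{\left(-11 \right)} + a{\left(-1,0 \right)} = \left(-139\right) 1 + 30 = -139 + 30 = -109$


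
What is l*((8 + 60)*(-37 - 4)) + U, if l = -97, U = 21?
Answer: 270457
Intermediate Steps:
l*((8 + 60)*(-37 - 4)) + U = -97*(8 + 60)*(-37 - 4) + 21 = -6596*(-41) + 21 = -97*(-2788) + 21 = 270436 + 21 = 270457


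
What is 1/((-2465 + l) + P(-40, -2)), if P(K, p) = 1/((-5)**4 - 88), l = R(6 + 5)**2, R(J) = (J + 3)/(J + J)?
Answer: -64977/160141871 ≈ -0.00040575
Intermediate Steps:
R(J) = (3 + J)/(2*J) (R(J) = (3 + J)/((2*J)) = (3 + J)*(1/(2*J)) = (3 + J)/(2*J))
l = 49/121 (l = ((3 + (6 + 5))/(2*(6 + 5)))**2 = ((1/2)*(3 + 11)/11)**2 = ((1/2)*(1/11)*14)**2 = (7/11)**2 = 49/121 ≈ 0.40496)
P(K, p) = 1/537 (P(K, p) = 1/(625 - 88) = 1/537)
1/((-2465 + l) + P(-40, -2)) = 1/((-2465 + 49/121) + 1/537) = 1/(-298216/121 + 1/537) = 1/(-160141871/64977) = -64977/160141871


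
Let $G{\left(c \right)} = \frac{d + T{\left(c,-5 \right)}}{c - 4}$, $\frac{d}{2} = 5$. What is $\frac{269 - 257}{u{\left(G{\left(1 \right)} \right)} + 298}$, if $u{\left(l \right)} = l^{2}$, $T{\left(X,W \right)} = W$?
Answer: $\frac{108}{2707} \approx 0.039897$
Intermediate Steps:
$d = 10$ ($d = 2 \cdot 5 = 10$)
$G{\left(c \right)} = \frac{5}{-4 + c}$ ($G{\left(c \right)} = \frac{10 - 5}{c - 4} = \frac{5}{-4 + c}$)
$\frac{269 - 257}{u{\left(G{\left(1 \right)} \right)} + 298} = \frac{269 - 257}{\left(\frac{5}{-4 + 1}\right)^{2} + 298} = \frac{12}{\left(\frac{5}{-3}\right)^{2} + 298} = \frac{12}{\left(5 \left(- \frac{1}{3}\right)\right)^{2} + 298} = \frac{12}{\left(- \frac{5}{3}\right)^{2} + 298} = \frac{12}{\frac{25}{9} + 298} = \frac{12}{\frac{2707}{9}} = 12 \cdot \frac{9}{2707} = \frac{108}{2707}$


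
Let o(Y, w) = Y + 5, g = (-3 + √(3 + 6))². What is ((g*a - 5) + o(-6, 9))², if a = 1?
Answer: 36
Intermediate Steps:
g = 0 (g = (-3 + √9)² = (-3 + 3)² = 0² = 0)
o(Y, w) = 5 + Y
((g*a - 5) + o(-6, 9))² = ((0*1 - 5) + (5 - 6))² = ((0 - 5) - 1)² = (-5 - 1)² = (-6)² = 36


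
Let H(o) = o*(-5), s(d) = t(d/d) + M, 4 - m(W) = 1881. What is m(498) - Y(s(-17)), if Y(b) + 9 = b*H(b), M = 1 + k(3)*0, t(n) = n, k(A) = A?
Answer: -1848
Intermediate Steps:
m(W) = -1877 (m(W) = 4 - 1*1881 = 4 - 1881 = -1877)
M = 1 (M = 1 + 3*0 = 1 + 0 = 1)
s(d) = 2 (s(d) = d/d + 1 = 1 + 1 = 2)
H(o) = -5*o
Y(b) = -9 - 5*b² (Y(b) = -9 + b*(-5*b) = -9 - 5*b²)
m(498) - Y(s(-17)) = -1877 - (-9 - 5*2²) = -1877 - (-9 - 5*4) = -1877 - (-9 - 20) = -1877 - 1*(-29) = -1877 + 29 = -1848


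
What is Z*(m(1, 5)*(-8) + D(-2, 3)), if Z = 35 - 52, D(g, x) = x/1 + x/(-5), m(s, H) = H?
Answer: 3196/5 ≈ 639.20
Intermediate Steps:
D(g, x) = 4*x/5 (D(g, x) = x*1 + x*(-⅕) = x - x/5 = 4*x/5)
Z = -17
Z*(m(1, 5)*(-8) + D(-2, 3)) = -17*(5*(-8) + (⅘)*3) = -17*(-40 + 12/5) = -17*(-188/5) = 3196/5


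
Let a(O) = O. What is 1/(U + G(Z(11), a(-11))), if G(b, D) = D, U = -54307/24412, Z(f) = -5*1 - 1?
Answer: -24412/322839 ≈ -0.075617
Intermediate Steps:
Z(f) = -6 (Z(f) = -5 - 1 = -6)
U = -54307/24412 (U = -54307*1/24412 = -54307/24412 ≈ -2.2246)
1/(U + G(Z(11), a(-11))) = 1/(-54307/24412 - 11) = 1/(-322839/24412) = -24412/322839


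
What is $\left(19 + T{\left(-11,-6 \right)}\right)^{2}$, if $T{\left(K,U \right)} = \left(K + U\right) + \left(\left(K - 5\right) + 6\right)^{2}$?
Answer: $10404$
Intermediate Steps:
$T{\left(K,U \right)} = K + U + \left(1 + K\right)^{2}$ ($T{\left(K,U \right)} = \left(K + U\right) + \left(\left(K - 5\right) + 6\right)^{2} = \left(K + U\right) + \left(\left(-5 + K\right) + 6\right)^{2} = \left(K + U\right) + \left(1 + K\right)^{2} = K + U + \left(1 + K\right)^{2}$)
$\left(19 + T{\left(-11,-6 \right)}\right)^{2} = \left(19 - \left(17 - \left(1 - 11\right)^{2}\right)\right)^{2} = \left(19 - \left(17 - 100\right)\right)^{2} = \left(19 - -83\right)^{2} = \left(19 + 83\right)^{2} = 102^{2} = 10404$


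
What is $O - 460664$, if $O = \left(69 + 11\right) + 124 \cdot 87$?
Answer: $-449796$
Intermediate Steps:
$O = 10868$ ($O = 80 + 10788 = 10868$)
$O - 460664 = 10868 - 460664 = -449796$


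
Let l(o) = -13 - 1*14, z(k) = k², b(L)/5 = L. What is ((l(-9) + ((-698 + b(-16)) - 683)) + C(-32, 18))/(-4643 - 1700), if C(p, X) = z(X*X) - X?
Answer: -103470/6343 ≈ -16.312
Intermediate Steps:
b(L) = 5*L
l(o) = -27 (l(o) = -13 - 14 = -27)
C(p, X) = X⁴ - X (C(p, X) = (X*X)² - X = (X²)² - X = X⁴ - X)
((l(-9) + ((-698 + b(-16)) - 683)) + C(-32, 18))/(-4643 - 1700) = ((-27 + ((-698 + 5*(-16)) - 683)) + (18⁴ - 1*18))/(-4643 - 1700) = ((-27 + ((-698 - 80) - 683)) + (104976 - 18))/(-6343) = ((-27 + (-778 - 683)) + 104958)*(-1/6343) = ((-27 - 1461) + 104958)*(-1/6343) = (-1488 + 104958)*(-1/6343) = 103470*(-1/6343) = -103470/6343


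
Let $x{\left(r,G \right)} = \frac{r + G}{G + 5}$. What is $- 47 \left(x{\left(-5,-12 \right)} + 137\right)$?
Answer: $- \frac{45872}{7} \approx -6553.1$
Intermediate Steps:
$x{\left(r,G \right)} = \frac{G + r}{5 + G}$
$- 47 \left(x{\left(-5,-12 \right)} + 137\right) = - 47 \left(\frac{-12 - 5}{5 - 12} + 137\right) = - 47 \left(\frac{1}{-7} \left(-17\right) + 137\right) = - 47 \left(\left(- \frac{1}{7}\right) \left(-17\right) + 137\right) = - 47 \left(\frac{17}{7} + 137\right) = \left(-47\right) \frac{976}{7} = - \frac{45872}{7}$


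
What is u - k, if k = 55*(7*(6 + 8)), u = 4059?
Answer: -1331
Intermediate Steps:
k = 5390 (k = 55*(7*14) = 55*98 = 5390)
u - k = 4059 - 1*5390 = 4059 - 5390 = -1331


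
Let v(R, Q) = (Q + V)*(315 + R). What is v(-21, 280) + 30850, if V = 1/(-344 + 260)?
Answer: 226333/2 ≈ 1.1317e+5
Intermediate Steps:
V = -1/84 (V = 1/(-84) = -1/84 ≈ -0.011905)
v(R, Q) = (315 + R)*(-1/84 + Q) (v(R, Q) = (Q - 1/84)*(315 + R) = (-1/84 + Q)*(315 + R) = (315 + R)*(-1/84 + Q))
v(-21, 280) + 30850 = (-15/4 + 315*280 - 1/84*(-21) + 280*(-21)) + 30850 = (-15/4 + 88200 + ¼ - 5880) + 30850 = 164633/2 + 30850 = 226333/2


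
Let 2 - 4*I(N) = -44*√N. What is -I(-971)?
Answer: -½ - 11*I*√971 ≈ -0.5 - 342.77*I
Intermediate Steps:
I(N) = ½ + 11*√N (I(N) = ½ - (-11)*√N = ½ + 11*√N)
-I(-971) = -(½ + 11*√(-971)) = -(½ + 11*(I*√971)) = -(½ + 11*I*√971) = -½ - 11*I*√971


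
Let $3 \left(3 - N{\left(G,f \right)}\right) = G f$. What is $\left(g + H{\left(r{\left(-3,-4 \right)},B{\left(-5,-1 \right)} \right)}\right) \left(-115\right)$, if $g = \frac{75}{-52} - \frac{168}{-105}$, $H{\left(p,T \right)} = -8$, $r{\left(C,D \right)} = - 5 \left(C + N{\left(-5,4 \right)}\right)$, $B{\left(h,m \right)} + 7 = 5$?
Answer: $\frac{46897}{52} \approx 901.87$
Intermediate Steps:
$N{\left(G,f \right)} = 3 - \frac{G f}{3}$
$B{\left(h,m \right)} = -2$ ($B{\left(h,m \right)} = -7 + 5 = -2$)
$r{\left(C,D \right)} = - \frac{145}{3} - 5 C$ ($r{\left(C,D \right)} = - 5 \left(C - \left(-3 - \frac{20}{3}\right)\right) = - 5 \left(C + \left(3 + \frac{20}{3}\right)\right) = - 5 \left(C + \frac{29}{3}\right) = - 5 \left(\frac{29}{3} + C\right) = - \frac{145}{3} - 5 C$)
$g = \frac{41}{260}$ ($g = 75 \left(- \frac{1}{52}\right) - - \frac{8}{5} = - \frac{75}{52} + \frac{8}{5} = \frac{41}{260} \approx 0.15769$)
$\left(g + H{\left(r{\left(-3,-4 \right)},B{\left(-5,-1 \right)} \right)}\right) \left(-115\right) = \left(\frac{41}{260} - 8\right) \left(-115\right) = \left(- \frac{2039}{260}\right) \left(-115\right) = \frac{46897}{52}$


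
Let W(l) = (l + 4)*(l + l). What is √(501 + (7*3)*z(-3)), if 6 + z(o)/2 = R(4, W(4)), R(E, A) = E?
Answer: √417 ≈ 20.421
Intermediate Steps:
W(l) = 2*l*(4 + l) (W(l) = (4 + l)*(2*l) = 2*l*(4 + l))
z(o) = -4 (z(o) = -12 + 2*4 = -12 + 8 = -4)
√(501 + (7*3)*z(-3)) = √(501 + (7*3)*(-4)) = √(501 + 21*(-4)) = √(501 - 84) = √417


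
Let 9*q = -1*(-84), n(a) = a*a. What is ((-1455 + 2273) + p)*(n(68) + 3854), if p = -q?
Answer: 6855876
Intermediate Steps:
n(a) = a**2
q = 28/3 (q = (-1*(-84))/9 = (1/9)*84 = 28/3 ≈ 9.3333)
p = -28/3 (p = -1*28/3 = -28/3 ≈ -9.3333)
((-1455 + 2273) + p)*(n(68) + 3854) = ((-1455 + 2273) - 28/3)*(68**2 + 3854) = (818 - 28/3)*(4624 + 3854) = (2426/3)*8478 = 6855876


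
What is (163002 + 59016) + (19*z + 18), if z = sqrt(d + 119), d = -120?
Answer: 222036 + 19*I ≈ 2.2204e+5 + 19.0*I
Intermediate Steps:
z = I (z = sqrt(-120 + 119) = sqrt(-1) = I ≈ 1.0*I)
(163002 + 59016) + (19*z + 18) = (163002 + 59016) + (19*I + 18) = 222018 + (18 + 19*I) = 222036 + 19*I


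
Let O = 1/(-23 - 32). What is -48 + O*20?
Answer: -532/11 ≈ -48.364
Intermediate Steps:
O = -1/55 (O = 1/(-55) = -1/55 ≈ -0.018182)
-48 + O*20 = -48 - 1/55*20 = -48 - 4/11 = -532/11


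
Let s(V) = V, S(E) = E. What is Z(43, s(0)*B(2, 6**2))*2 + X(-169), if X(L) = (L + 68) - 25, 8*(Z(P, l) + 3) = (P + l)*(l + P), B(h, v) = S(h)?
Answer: 1321/4 ≈ 330.25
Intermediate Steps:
B(h, v) = h
Z(P, l) = -3 + (P + l)**2/8 (Z(P, l) = -3 + ((P + l)*(l + P))/8 = -3 + ((P + l)*(P + l))/8 = -3 + (P + l)**2/8)
X(L) = 43 + L (X(L) = (68 + L) - 25 = 43 + L)
Z(43, s(0)*B(2, 6**2))*2 + X(-169) = (-3 + (43 + 0*2)**2/8)*2 + (43 - 169) = (-3 + (43 + 0)**2/8)*2 - 126 = (-3 + (1/8)*43**2)*2 - 126 = (-3 + (1/8)*1849)*2 - 126 = (-3 + 1849/8)*2 - 126 = (1825/8)*2 - 126 = 1825/4 - 126 = 1321/4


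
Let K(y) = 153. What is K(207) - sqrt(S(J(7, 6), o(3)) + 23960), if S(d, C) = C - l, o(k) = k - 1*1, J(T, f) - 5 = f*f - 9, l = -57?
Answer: 153 - sqrt(24019) ≈ -1.9806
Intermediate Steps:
J(T, f) = -4 + f**2 (J(T, f) = 5 + (f*f - 9) = 5 + (f**2 - 9) = 5 + (-9 + f**2) = -4 + f**2)
o(k) = -1 + k (o(k) = k - 1 = -1 + k)
S(d, C) = 57 + C (S(d, C) = C - 1*(-57) = C + 57 = 57 + C)
K(207) - sqrt(S(J(7, 6), o(3)) + 23960) = 153 - sqrt((57 + (-1 + 3)) + 23960) = 153 - sqrt((57 + 2) + 23960) = 153 - sqrt(59 + 23960) = 153 - sqrt(24019)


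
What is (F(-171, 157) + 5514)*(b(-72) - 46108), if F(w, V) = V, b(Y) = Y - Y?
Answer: -261478468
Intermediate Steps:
b(Y) = 0
(F(-171, 157) + 5514)*(b(-72) - 46108) = (157 + 5514)*(0 - 46108) = 5671*(-46108) = -261478468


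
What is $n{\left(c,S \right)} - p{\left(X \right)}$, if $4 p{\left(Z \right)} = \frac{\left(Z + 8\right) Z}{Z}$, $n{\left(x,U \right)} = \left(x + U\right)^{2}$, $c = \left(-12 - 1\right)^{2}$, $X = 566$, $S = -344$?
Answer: $\frac{60963}{2} \approx 30482.0$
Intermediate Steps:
$c = 169$ ($c = \left(-13\right)^{2} = 169$)
$n{\left(x,U \right)} = \left(U + x\right)^{2}$
$p{\left(Z \right)} = 2 + \frac{Z}{4}$ ($p{\left(Z \right)} = \frac{\left(Z + 8\right) Z \frac{1}{Z}}{4} = \frac{\left(8 + Z\right) Z \frac{1}{Z}}{4} = \frac{Z \left(8 + Z\right) \frac{1}{Z}}{4} = \frac{8 + Z}{4} = 2 + \frac{Z}{4}$)
$n{\left(c,S \right)} - p{\left(X \right)} = \left(-344 + 169\right)^{2} - \left(2 + \frac{1}{4} \cdot 566\right) = \left(-175\right)^{2} - \left(2 + \frac{283}{2}\right) = 30625 - \frac{287}{2} = \frac{60963}{2}$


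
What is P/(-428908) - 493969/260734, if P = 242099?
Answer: -137495348259/55915449236 ≈ -2.4590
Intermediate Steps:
P/(-428908) - 493969/260734 = 242099/(-428908) - 493969/260734 = 242099*(-1/428908) - 493969*1/260734 = -242099/428908 - 493969/260734 = -137495348259/55915449236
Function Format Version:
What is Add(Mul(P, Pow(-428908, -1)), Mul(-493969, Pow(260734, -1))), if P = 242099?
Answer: Rational(-137495348259, 55915449236) ≈ -2.4590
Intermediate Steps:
Add(Mul(P, Pow(-428908, -1)), Mul(-493969, Pow(260734, -1))) = Add(Mul(242099, Pow(-428908, -1)), Mul(-493969, Pow(260734, -1))) = Add(Mul(242099, Rational(-1, 428908)), Mul(-493969, Rational(1, 260734))) = Add(Rational(-242099, 428908), Rational(-493969, 260734)) = Rational(-137495348259, 55915449236)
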